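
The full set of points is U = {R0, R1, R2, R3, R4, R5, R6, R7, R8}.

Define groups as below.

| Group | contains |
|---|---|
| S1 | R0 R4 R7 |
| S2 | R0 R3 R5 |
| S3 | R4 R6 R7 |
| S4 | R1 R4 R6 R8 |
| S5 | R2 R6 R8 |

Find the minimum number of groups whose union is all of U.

4

S2 and S3 and S4 and S5 together: S2 ∪ S3 ∪ S4 ∪ S5 = {R0, R1, R2, R3, R4, R5, R6, R7, R8} — every point is covered.
No 3 of the 5 groups cover everything (all 10 combinations miss at least one point), so 4 is optimal.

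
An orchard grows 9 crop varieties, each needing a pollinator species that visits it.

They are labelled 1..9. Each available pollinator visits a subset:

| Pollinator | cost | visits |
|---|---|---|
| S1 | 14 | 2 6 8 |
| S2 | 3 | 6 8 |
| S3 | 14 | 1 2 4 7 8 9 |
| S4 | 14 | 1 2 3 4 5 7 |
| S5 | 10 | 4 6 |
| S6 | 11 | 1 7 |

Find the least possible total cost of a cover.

31

S2, S3, S4 together cover every variety (S2 ∪ S3 ∪ S4 = {1, 2, 3, 4, 5, 6, 7, 8, 9}); total cost 3 + 14 + 14 = 31.
No covering selection has total cost below 31.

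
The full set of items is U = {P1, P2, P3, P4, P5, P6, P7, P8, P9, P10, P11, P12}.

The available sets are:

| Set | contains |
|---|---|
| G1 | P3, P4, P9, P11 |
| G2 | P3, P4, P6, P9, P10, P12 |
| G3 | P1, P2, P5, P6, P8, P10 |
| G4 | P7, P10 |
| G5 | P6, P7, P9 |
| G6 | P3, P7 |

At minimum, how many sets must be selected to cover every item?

4

G1 and G2 and G3 and G5 together: G1 ∪ G2 ∪ G3 ∪ G5 = {P1, P2, P3, P4, P5, P6, P7, P8, P9, P10, P11, P12} — every item is covered.
No 3 of the 6 sets cover everything (all 20 combinations miss at least one item), so 4 is optimal.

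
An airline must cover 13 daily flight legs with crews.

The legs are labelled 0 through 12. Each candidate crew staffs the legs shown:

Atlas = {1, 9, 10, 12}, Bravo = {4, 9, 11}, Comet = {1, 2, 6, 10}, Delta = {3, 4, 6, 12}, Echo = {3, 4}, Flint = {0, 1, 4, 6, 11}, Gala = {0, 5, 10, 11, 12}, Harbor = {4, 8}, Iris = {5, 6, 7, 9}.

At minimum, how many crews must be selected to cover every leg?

Take {Comet, Delta, Gala, Harbor, Iris}. Their union is {0, 1, 2, 3, 4, 5, 6, 7, 8, 9, 10, 11, 12}, which is all 13 legs.
No 4 of the 9 crews cover everything (all 126 combinations miss at least one leg), so 5 is optimal.

5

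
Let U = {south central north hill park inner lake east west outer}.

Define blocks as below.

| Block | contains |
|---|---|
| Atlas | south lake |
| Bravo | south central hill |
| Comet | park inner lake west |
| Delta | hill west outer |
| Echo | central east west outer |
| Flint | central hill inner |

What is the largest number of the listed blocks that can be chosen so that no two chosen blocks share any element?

2

Atlas, Echo are pairwise disjoint (Atlas={south,lake}; Echo={central,east,west,outer}).
Every remaining block overlaps one of these, and no 3 of the listed blocks are pairwise disjoint, so 2 is the maximum.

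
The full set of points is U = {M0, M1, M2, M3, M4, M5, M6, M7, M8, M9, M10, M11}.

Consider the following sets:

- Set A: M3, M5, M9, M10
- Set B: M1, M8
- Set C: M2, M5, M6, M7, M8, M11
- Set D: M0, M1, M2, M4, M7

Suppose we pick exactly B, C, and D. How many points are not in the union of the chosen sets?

Union of B, C, D = {M0, M1, M2, M4, M5, M6, M7, M8, M11}.
Not covered: M3, M9, M10 — 3 points.

3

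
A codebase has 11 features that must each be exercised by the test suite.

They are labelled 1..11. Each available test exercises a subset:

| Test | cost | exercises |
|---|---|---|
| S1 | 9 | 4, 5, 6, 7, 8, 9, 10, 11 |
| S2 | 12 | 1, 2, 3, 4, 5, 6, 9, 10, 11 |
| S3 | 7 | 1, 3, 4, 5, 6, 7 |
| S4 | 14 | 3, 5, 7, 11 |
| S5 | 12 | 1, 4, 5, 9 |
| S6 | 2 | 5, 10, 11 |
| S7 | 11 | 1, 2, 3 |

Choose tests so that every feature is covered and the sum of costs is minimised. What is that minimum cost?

S1, S7 together cover every feature (S1 ∪ S7 = {1, 2, 3, 4, 5, 6, 7, 8, 9, 10, 11}); total cost 9 + 11 = 20.
The greedy pick S6, S3, S1, S7 costs 29; no covering selection beats 20.

20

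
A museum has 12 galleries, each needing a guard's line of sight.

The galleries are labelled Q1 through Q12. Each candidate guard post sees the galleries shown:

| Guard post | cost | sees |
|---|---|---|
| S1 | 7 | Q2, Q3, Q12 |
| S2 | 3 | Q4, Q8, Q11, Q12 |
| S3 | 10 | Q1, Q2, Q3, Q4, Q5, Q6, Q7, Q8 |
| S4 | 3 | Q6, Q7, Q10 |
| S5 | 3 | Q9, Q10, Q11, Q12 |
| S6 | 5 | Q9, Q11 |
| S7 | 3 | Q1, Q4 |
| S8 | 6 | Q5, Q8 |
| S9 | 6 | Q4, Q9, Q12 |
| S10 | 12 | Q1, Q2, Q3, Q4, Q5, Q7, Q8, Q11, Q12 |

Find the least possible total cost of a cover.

13

S3, S5 together cover every gallery (S3 ∪ S5 = {Q1, Q2, Q3, Q4, Q5, Q6, Q7, Q8, Q9, Q10, Q11, Q12}); total cost 10 + 3 = 13.
The greedy pick S2, S4, S3, S5 costs 19; no covering selection beats 13.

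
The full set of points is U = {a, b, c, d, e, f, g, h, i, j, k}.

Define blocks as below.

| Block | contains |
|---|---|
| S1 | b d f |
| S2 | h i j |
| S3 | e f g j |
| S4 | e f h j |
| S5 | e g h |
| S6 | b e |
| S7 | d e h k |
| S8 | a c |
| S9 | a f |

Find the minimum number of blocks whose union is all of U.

Take {S1, S2, S5, S7, S8}. Their union is {a, b, c, d, e, f, g, h, i, j, k}, which is all 11 points.
No 4 of the 9 blocks cover everything (all 126 combinations miss at least one point), so 5 is optimal.

5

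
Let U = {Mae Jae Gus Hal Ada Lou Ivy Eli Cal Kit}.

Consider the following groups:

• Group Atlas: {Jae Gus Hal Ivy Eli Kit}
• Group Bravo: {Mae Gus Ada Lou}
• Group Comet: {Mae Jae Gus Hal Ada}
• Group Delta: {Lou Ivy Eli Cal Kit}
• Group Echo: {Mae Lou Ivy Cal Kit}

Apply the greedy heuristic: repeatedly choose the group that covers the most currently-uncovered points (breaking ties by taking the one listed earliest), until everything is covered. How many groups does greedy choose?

Greedy: pick Atlas (covers 6 new) → pick Bravo (covers 3 new) → pick Delta (covers 1 new). Total picks: 3.
(The true minimum cover uses only 2 groups, so greedy is not optimal here.)

3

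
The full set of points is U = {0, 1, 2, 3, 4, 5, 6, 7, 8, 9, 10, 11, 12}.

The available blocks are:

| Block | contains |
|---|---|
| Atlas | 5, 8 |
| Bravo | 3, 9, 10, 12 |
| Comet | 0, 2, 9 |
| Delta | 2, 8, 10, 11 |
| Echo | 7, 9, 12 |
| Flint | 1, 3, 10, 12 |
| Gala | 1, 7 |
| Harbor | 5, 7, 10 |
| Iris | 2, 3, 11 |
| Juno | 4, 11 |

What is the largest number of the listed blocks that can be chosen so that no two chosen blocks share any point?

Atlas, Bravo, Gala, Juno are pairwise disjoint (Atlas={5,8}; Bravo={3,9,10,12}; Gala={1,7}; Juno={4,11}).
Every remaining block overlaps one of these, and no 5 of the listed blocks are pairwise disjoint, so 4 is the maximum.

4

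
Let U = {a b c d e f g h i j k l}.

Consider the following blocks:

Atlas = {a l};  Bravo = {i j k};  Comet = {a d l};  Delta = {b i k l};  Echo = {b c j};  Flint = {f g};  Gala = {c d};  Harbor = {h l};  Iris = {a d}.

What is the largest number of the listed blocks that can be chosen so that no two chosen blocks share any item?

4

Bravo, Flint, Gala, Harbor are pairwise disjoint (Bravo={i,j,k}; Flint={f,g}; Gala={c,d}; Harbor={h,l}).
Every remaining block overlaps one of these, and no 5 of the listed blocks are pairwise disjoint, so 4 is the maximum.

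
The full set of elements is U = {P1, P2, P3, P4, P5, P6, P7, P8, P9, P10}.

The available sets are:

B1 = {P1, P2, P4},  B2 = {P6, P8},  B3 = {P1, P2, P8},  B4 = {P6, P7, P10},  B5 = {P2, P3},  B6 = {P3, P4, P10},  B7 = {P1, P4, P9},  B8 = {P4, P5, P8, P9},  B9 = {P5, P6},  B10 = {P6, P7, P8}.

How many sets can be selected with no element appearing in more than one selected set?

3

B5, B7, B10 are pairwise disjoint (B5={P2,P3}; B7={P1,P4,P9}; B10={P6,P7,P8}).
Every remaining set overlaps one of these, and no 4 of the listed sets are pairwise disjoint, so 3 is the maximum.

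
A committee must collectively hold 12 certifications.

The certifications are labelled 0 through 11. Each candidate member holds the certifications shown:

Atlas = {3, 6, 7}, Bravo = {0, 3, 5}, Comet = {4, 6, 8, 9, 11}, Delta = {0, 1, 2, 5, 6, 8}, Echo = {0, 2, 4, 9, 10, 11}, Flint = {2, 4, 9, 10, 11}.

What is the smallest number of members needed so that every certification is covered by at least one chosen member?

Take {Atlas, Delta, Echo}. Their union is {0, 1, 2, 3, 4, 5, 6, 7, 8, 9, 10, 11}, which is all 12 certifications.
Only Delta contains 1, so Delta is forced; the remaining 6 certifications need at least 2 more members (each remaining member adds at most 4) — so at least 3 members are needed, and 3 is optimal.

3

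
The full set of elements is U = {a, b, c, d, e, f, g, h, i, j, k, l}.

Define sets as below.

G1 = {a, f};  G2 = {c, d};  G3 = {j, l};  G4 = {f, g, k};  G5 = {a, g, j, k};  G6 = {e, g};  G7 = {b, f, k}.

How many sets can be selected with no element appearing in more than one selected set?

4

G1, G2, G3, G6 are pairwise disjoint (G1={a,f}; G2={c,d}; G3={j,l}; G6={e,g}).
Every remaining set overlaps one of these, and no 5 of the listed sets are pairwise disjoint, so 4 is the maximum.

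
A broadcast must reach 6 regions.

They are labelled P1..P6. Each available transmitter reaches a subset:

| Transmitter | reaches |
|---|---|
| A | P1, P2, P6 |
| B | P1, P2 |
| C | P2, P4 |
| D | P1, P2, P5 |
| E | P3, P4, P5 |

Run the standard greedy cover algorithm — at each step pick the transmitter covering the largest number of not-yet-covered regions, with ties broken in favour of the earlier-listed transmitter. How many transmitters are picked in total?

Greedy: pick A (covers 3 new) → pick E (covers 3 new). Total picks: 2.

2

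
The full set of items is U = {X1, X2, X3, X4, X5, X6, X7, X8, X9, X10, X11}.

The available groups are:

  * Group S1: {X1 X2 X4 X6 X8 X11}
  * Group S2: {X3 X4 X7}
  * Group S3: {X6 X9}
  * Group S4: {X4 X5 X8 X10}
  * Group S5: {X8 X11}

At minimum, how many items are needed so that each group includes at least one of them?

Take H = {X3, X8, X9}. Each listed group contains at least one of these, so H is a hitting set of size 3.
The groups S2, S3, S5 are pairwise disjoint, so any hitting set needs a separate item for each — at least 3. Hence 3 is optimal.

3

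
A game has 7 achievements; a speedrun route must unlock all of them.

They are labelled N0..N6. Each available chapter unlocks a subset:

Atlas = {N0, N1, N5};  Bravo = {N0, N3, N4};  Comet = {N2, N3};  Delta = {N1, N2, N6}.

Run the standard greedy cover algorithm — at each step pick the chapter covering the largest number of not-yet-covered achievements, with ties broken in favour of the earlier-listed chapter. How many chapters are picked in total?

3

Greedy: pick Atlas (covers 3 new) → pick Bravo (covers 2 new) → pick Delta (covers 2 new). Total picks: 3.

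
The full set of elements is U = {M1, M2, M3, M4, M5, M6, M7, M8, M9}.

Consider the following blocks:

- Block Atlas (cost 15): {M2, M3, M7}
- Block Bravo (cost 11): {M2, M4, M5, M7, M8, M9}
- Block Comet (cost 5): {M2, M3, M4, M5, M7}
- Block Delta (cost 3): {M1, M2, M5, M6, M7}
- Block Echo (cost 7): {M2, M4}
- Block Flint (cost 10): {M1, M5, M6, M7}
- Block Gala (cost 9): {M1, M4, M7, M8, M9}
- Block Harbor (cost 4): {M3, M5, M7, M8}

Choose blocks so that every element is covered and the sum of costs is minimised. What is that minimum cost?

Delta, Gala, Harbor together cover every element (Delta ∪ Gala ∪ Harbor = {M1, M2, M3, M4, M5, M6, M7, M8, M9}); total cost 3 + 9 + 4 = 16.
No covering selection has total cost below 16.

16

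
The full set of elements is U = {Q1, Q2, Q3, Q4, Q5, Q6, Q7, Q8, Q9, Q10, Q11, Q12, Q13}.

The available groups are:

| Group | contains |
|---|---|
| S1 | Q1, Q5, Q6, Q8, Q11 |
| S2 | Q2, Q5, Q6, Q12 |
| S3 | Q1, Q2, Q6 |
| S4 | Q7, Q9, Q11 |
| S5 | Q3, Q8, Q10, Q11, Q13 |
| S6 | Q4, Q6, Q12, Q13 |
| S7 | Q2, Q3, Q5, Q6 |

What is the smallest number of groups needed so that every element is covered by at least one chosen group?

S1, S2, S4, S5, and S6 cover everything between them: the union {Q1, Q2, Q3, Q4, Q5, Q6, Q7, Q8, Q9, Q10, Q11, Q12, Q13} is all of U.
No 4 of the 7 groups cover everything (all 35 combinations miss at least one element), so 5 is optimal.

5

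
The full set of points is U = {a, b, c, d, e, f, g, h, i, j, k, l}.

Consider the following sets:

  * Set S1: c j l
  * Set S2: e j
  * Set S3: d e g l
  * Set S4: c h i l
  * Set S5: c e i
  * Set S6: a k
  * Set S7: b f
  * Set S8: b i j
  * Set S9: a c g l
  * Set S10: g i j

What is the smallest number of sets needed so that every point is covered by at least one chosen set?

5

Take {S3, S4, S6, S7, S8}. Their union is {a, b, c, d, e, f, g, h, i, j, k, l}, which is all 12 points.
No 4 of the 10 sets cover everything (all 210 combinations miss at least one point), so 5 is optimal.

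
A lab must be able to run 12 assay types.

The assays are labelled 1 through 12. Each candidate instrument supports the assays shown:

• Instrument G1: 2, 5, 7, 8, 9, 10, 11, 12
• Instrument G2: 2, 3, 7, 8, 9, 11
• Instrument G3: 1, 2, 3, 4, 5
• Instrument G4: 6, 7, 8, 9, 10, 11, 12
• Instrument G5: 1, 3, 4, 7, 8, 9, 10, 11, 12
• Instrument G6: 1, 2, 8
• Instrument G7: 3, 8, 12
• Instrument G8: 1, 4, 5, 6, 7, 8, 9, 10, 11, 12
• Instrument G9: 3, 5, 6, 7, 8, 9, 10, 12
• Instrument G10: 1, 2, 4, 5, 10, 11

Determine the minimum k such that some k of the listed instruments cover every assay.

2

G3 and G4 together: G3 ∪ G4 = {1, 2, 3, 4, 5, 6, 7, 8, 9, 10, 11, 12} — every assay is covered.
No single instrument has all 12 assays (the largest, G8, has 10), so 2 is optimal.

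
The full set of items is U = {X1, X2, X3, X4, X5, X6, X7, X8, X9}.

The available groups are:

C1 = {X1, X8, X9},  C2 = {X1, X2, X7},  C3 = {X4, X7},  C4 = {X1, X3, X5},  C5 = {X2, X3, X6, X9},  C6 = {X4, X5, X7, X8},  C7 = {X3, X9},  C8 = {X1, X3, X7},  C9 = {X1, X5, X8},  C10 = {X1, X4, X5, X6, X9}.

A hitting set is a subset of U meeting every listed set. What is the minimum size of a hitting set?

3

The 3 items {X1, X3, X4} hit every group.
The groups C3, C7, C9 are pairwise disjoint, so any hitting set needs a separate item for each — at least 3. Hence 3 is optimal.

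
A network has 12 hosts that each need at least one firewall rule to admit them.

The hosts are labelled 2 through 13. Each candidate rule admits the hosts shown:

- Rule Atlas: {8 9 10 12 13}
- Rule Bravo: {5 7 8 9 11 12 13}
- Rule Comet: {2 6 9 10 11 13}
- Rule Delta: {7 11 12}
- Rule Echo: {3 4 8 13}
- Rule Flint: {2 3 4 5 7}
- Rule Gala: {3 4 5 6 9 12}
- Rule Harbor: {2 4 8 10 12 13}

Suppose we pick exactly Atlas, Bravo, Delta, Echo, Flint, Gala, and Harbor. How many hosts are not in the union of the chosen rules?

Union of Atlas, Bravo, Delta, Echo, Flint, Gala, Harbor = {2, 3, 4, 5, 6, 7, 8, 9, 10, 11, 12, 13} — that's every host, so 0 are uncovered.

0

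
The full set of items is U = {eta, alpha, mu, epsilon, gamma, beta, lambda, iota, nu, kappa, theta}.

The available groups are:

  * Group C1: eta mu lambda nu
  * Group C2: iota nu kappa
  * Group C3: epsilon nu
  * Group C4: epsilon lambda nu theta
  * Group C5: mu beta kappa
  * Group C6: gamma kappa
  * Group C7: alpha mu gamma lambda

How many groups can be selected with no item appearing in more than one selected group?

C4, C5 are pairwise disjoint (C4={epsilon,lambda,nu,theta}; C5={mu,beta,kappa}).
Every remaining group overlaps one of these, and no 3 of the listed groups are pairwise disjoint, so 2 is the maximum.

2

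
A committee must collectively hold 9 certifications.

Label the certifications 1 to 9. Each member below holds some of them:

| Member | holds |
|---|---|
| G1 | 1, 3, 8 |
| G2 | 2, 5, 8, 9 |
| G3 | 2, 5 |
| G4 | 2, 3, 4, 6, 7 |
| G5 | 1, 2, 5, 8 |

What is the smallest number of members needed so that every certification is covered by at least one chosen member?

G2 and G4 and G5 together: G2 ∪ G4 ∪ G5 = {1, 2, 3, 4, 5, 6, 7, 8, 9} — every certification is covered.
Only G4 contains 4, so G4 is forced; the remaining 4 certifications need at least 2 more members (each remaining member adds at most 3) — so at least 3 members are needed, and 3 is optimal.

3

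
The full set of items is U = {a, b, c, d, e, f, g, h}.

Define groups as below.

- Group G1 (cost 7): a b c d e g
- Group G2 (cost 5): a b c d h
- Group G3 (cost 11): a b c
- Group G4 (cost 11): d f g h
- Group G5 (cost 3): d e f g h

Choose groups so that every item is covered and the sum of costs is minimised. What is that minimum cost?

G2, G5 together cover every item (G2 ∪ G5 = {a, b, c, d, e, f, g, h}); total cost 5 + 3 = 8.
No covering selection has total cost below 8.

8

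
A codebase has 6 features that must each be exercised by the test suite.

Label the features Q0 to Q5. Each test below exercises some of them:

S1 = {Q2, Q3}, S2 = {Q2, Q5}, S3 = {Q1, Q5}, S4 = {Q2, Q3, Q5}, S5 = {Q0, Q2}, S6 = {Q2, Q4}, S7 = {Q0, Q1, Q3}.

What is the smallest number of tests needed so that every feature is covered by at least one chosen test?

S4 and S6 and S7 together: S4 ∪ S6 ∪ S7 = {Q0, Q1, Q2, Q3, Q4, Q5} — every feature is covered.
Only S6 contains Q4, so S6 is forced; the remaining 4 features need at least 2 more tests (each remaining test adds at most 3) — so at least 3 tests are needed, and 3 is optimal.

3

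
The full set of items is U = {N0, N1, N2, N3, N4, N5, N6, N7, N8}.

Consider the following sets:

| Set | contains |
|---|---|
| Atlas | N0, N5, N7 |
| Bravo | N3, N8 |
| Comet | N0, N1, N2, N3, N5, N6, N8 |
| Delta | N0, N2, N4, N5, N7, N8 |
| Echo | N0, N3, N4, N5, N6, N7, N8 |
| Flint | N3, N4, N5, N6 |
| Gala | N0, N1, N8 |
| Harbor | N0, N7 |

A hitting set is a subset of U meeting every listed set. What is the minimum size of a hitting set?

The 2 items {N0, N3} hit every set.
The sets Flint, Harbor are pairwise disjoint, so any hitting set needs a separate item for each — at least 2. Hence 2 is optimal.

2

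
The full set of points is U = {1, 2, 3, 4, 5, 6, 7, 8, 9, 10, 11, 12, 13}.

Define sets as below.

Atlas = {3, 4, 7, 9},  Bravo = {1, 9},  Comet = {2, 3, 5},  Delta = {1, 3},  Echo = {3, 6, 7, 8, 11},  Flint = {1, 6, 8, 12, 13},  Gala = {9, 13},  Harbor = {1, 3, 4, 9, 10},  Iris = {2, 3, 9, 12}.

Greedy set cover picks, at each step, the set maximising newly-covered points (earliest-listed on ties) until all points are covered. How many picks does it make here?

Greedy: pick Echo (covers 5 new) → pick Harbor (covers 4 new) → pick Comet (covers 2 new) → pick Flint (covers 2 new). Total picks: 4.

4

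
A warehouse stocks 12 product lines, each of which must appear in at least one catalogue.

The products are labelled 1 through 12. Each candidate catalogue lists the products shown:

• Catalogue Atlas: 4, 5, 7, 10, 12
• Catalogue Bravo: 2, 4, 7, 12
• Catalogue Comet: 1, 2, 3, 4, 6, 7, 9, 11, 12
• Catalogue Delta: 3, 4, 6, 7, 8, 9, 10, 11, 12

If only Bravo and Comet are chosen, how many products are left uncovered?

3

Union of Bravo, Comet = {1, 2, 3, 4, 6, 7, 9, 11, 12}.
Not covered: 5, 8, 10 — 3 products.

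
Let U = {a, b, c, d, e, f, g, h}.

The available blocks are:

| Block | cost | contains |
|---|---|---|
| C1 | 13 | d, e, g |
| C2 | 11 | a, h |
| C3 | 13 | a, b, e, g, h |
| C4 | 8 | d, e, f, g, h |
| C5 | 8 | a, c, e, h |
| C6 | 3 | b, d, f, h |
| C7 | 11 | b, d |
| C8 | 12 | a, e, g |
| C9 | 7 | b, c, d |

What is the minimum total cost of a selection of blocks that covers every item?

19

C4, C5, C6 together cover every item (C4 ∪ C5 ∪ C6 = {a, b, c, d, e, f, g, h}); total cost 8 + 8 + 3 = 19.
No covering selection has total cost below 19.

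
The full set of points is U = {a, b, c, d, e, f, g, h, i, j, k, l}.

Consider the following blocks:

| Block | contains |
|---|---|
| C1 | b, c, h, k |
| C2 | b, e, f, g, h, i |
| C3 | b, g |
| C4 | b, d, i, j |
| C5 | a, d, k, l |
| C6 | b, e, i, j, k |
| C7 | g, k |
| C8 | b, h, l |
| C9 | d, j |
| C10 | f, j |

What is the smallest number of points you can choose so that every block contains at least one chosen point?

Take T = {b, j, k}. Each listed block contains at least one of these, so T is a hitting set of size 3.
The blocks C7, C8, C9 are pairwise disjoint, so any hitting set needs a separate point for each — at least 3. Hence 3 is optimal.

3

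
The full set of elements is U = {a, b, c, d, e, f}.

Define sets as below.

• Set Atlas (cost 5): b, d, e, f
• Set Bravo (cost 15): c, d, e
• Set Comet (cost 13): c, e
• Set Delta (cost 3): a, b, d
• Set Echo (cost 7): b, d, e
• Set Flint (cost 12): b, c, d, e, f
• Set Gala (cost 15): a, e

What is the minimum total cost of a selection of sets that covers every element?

15

Delta, Flint together cover every element (Delta ∪ Flint = {a, b, c, d, e, f}); total cost 3 + 12 = 15.
The greedy pick Delta, Atlas, Flint costs 20; no covering selection beats 15.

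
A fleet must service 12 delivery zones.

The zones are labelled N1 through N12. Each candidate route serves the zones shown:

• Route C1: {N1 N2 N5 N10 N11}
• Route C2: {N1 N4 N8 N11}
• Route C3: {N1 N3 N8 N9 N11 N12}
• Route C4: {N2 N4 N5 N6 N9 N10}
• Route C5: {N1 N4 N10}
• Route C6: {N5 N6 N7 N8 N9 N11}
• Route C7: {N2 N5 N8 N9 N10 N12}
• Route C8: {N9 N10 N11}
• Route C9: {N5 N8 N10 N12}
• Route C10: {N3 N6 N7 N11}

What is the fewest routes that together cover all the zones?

3

Take {C2, C7, C10}. Their union is {N1, N2, N3, N4, N5, N6, N7, N8, N9, N10, N11, N12}, which is all 12 zones.
No 2 of the 10 routes cover everything (all 45 combinations miss at least one zone), so 3 is optimal.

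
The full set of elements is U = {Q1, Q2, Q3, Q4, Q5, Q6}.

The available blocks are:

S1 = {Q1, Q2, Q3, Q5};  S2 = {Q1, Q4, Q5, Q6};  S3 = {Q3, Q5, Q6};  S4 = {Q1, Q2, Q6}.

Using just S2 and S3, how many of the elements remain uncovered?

Union of S2, S3 = {Q1, Q3, Q4, Q5, Q6}.
Not covered: Q2 — 1 element.

1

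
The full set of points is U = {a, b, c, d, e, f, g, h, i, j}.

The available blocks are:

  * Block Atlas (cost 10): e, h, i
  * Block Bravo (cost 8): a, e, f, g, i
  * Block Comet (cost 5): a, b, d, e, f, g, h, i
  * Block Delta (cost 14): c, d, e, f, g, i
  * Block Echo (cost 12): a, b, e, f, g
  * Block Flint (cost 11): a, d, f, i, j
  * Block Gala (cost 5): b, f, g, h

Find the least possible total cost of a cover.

Delta, Flint, Gala together cover every point (Delta ∪ Flint ∪ Gala = {a, b, c, d, e, f, g, h, i, j}); total cost 14 + 11 + 5 = 30.
No covering selection has total cost below 30.

30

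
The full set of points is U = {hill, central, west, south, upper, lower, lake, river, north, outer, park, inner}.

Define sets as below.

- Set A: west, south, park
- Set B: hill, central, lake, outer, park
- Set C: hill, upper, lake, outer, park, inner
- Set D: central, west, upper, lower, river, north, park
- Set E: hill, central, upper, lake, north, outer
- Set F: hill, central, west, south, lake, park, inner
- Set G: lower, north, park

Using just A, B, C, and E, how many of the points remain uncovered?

2

Union of A, B, C, E = {hill, central, west, south, upper, lake, north, outer, park, inner}.
Not covered: lower, river — 2 points.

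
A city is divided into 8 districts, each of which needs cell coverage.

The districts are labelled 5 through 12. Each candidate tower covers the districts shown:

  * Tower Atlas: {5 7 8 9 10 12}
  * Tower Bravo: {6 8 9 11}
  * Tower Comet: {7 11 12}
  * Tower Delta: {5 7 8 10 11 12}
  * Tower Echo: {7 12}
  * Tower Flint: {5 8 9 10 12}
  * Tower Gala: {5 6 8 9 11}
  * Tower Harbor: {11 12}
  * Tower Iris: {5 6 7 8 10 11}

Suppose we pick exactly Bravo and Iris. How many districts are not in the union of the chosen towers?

1

Union of Bravo, Iris = {5, 6, 7, 8, 9, 10, 11}.
Not covered: 12 — 1 district.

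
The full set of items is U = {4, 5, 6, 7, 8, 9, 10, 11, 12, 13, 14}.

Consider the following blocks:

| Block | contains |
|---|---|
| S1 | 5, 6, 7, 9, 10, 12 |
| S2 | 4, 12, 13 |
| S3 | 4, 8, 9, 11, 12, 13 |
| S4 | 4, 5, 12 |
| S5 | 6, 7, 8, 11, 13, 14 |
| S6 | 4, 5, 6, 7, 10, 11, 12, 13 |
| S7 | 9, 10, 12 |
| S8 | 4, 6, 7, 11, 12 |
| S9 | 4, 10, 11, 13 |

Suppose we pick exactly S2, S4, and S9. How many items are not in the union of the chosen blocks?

Union of S2, S4, S9 = {4, 5, 10, 11, 12, 13}.
Not covered: 6, 7, 8, 9, 14 — 5 items.

5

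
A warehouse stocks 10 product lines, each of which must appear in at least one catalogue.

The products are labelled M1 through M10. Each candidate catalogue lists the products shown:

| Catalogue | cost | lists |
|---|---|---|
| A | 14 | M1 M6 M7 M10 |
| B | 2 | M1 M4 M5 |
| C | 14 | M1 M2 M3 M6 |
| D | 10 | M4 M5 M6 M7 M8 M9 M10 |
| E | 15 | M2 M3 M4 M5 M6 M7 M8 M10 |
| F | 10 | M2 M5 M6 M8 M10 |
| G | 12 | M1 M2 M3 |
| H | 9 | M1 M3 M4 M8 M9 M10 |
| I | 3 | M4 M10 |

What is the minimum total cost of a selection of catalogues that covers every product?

22

D, G together cover every product (D ∪ G = {M1, M2, M3, M4, M5, M6, M7, M8, M9, M10}); total cost 10 + 12 = 22.
The greedy pick B, D, G costs 24; no covering selection beats 22.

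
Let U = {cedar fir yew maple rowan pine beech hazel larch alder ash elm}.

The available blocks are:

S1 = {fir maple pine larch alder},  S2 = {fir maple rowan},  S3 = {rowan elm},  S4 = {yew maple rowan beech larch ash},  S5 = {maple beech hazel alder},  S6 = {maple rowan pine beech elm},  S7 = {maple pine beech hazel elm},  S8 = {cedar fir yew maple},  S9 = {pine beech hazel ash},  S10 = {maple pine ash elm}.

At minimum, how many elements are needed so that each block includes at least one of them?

H = {maple, hazel, elm} meets every block (each contains at least one member of H), and |H| = 3.
The blocks S3, S8, S9 are pairwise disjoint, so any hitting set needs a separate element for each — at least 3. Hence 3 is optimal.

3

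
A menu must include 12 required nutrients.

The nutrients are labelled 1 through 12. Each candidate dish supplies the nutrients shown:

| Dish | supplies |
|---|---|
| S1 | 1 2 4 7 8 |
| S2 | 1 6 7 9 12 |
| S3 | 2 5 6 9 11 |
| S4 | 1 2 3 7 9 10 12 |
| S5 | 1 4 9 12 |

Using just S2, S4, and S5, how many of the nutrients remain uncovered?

3

Union of S2, S4, S5 = {1, 2, 3, 4, 6, 7, 9, 10, 12}.
Not covered: 5, 8, 11 — 3 nutrients.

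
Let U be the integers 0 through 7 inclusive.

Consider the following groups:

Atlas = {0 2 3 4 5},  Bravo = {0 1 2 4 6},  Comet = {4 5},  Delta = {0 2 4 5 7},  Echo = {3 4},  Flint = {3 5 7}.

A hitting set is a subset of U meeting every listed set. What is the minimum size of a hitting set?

Take H = {4, 5}. Each listed group contains at least one of these, so H is a hitting set of size 2.
The groups Bravo, Flint are pairwise disjoint, so any hitting set needs a separate point for each — at least 2. Hence 2 is optimal.

2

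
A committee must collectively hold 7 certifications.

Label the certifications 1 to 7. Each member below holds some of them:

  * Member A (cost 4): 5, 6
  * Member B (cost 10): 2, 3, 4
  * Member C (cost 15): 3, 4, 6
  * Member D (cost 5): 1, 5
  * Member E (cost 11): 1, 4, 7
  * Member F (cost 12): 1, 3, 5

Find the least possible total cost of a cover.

25

A, B, E together cover every certification (A ∪ B ∪ E = {1, 2, 3, 4, 5, 6, 7}); total cost 4 + 10 + 11 = 25.
The greedy pick A, B, D, E costs 30; no covering selection beats 25.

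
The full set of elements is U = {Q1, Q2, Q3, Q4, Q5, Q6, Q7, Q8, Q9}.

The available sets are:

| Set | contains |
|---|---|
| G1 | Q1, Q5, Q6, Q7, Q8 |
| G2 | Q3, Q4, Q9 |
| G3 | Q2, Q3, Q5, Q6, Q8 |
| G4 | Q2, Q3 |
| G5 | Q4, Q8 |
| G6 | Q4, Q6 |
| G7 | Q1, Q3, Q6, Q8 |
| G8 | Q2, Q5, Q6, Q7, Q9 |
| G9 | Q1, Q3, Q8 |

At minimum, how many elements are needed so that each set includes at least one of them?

H = {Q2, Q4, Q8} meets every set (each contains at least one member of H), and |H| = 3.
No choice of 2 elements meets every set, so 3 is the minimum.

3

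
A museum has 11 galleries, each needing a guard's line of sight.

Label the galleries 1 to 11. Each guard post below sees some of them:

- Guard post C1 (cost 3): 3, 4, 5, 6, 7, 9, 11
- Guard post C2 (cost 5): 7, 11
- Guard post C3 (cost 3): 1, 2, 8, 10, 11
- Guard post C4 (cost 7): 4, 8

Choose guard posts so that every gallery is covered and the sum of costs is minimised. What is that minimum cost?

6

C1, C3 together cover every gallery (C1 ∪ C3 = {1, 2, 3, 4, 5, 6, 7, 8, 9, 10, 11}); total cost 3 + 3 = 6.
No covering selection has total cost below 6.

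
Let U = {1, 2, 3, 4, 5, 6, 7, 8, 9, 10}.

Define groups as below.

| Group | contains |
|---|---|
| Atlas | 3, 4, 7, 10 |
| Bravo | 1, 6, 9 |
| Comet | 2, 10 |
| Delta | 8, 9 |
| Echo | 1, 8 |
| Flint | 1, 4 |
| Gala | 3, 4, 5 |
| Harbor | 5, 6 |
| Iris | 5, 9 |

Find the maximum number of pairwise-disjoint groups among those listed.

Comet, Delta, Flint, Harbor are pairwise disjoint (Comet={2,10}; Delta={8,9}; Flint={1,4}; Harbor={5,6}).
Every remaining group overlaps one of these, and no 5 of the listed groups are pairwise disjoint, so 4 is the maximum.

4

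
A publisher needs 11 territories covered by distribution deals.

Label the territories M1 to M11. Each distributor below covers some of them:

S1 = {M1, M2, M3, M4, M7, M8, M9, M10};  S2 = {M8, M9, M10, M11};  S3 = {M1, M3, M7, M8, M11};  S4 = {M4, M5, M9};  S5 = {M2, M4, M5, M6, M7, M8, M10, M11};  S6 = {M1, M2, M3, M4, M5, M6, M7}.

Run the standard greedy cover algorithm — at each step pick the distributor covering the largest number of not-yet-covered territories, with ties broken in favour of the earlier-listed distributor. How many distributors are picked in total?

2

Greedy: pick S1 (covers 8 new) → pick S5 (covers 3 new). Total picks: 2.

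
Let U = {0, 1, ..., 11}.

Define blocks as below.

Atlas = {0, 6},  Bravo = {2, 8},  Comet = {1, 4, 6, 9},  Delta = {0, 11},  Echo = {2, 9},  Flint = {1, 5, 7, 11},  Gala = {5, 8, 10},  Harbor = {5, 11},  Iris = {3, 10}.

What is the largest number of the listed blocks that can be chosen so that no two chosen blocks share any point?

Atlas, Echo, Harbor, Iris are pairwise disjoint (Atlas={0,6}; Echo={2,9}; Harbor={5,11}; Iris={3,10}).
Every remaining block overlaps one of these, and no 5 of the listed blocks are pairwise disjoint, so 4 is the maximum.

4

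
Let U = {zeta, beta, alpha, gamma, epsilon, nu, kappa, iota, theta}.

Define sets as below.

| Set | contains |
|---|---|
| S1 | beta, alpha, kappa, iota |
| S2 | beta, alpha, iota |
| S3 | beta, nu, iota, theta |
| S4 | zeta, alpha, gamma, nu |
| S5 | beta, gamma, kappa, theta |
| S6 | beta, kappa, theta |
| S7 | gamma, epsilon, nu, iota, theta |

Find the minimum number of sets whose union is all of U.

3

S1 and S4 and S7 together: S1 ∪ S4 ∪ S7 = {zeta, beta, alpha, gamma, epsilon, nu, kappa, iota, theta} — every point is covered.
Only S4 contains zeta, so S4 is forced; the remaining 5 points need at least 2 more sets (each remaining set adds at most 3) — so at least 3 sets are needed, and 3 is optimal.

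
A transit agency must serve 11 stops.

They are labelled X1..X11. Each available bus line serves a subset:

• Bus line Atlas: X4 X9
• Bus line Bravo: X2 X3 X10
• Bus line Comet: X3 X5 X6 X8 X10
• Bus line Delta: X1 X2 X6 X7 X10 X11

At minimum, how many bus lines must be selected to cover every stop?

Atlas and Comet and Delta together: Atlas ∪ Comet ∪ Delta = {X1, X2, X3, X4, X5, X6, X7, X8, X9, X10, X11} — every stop is covered.
Only Delta contains X1, so Delta is forced; the remaining 5 stops need at least 2 more bus lines (each remaining bus line adds at most 3) — so at least 3 bus lines are needed, and 3 is optimal.

3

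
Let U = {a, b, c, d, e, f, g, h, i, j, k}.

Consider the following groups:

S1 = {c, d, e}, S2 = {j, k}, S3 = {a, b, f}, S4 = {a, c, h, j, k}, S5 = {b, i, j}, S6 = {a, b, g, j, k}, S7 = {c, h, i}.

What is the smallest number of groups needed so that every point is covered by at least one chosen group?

4

S1 and S3 and S6 and S7 together: S1 ∪ S3 ∪ S6 ∪ S7 = {a, b, c, d, e, f, g, h, i, j, k} — every point is covered.
No 3 of the 7 groups cover everything (all 35 combinations miss at least one point), so 4 is optimal.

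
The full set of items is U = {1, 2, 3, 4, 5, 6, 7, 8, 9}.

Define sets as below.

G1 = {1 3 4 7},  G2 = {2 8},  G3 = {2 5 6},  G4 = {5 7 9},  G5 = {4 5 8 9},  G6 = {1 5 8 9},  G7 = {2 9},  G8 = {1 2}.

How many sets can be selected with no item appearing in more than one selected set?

G5, G8 are pairwise disjoint (G5={4,5,8,9}; G8={1,2}).
Every remaining set overlaps one of these, and no 3 of the listed sets are pairwise disjoint, so 2 is the maximum.

2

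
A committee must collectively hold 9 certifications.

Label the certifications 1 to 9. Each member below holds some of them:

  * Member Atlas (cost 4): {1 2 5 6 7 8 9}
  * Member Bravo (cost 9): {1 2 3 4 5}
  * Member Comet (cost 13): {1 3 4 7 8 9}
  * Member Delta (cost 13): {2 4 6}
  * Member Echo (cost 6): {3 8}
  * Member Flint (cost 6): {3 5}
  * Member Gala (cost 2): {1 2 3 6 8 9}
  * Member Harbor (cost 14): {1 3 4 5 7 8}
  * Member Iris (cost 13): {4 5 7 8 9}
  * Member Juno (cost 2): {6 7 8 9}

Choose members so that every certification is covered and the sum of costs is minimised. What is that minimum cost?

11

Bravo, Juno together cover every certification (Bravo ∪ Juno = {1, 2, 3, 4, 5, 6, 7, 8, 9}); total cost 9 + 2 = 11.
The greedy pick Gala, Atlas, Bravo costs 15; no covering selection beats 11.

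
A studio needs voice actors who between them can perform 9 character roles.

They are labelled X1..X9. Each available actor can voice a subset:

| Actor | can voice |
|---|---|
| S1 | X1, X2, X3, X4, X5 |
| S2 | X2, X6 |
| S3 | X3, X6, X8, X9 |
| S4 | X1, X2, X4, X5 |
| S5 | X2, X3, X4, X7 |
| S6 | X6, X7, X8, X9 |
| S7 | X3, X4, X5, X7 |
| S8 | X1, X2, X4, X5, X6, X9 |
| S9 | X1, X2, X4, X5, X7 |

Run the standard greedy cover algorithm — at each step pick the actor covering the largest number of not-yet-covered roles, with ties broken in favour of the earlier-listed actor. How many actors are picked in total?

Greedy: pick S8 (covers 6 new) → pick S3 (covers 2 new) → pick S5 (covers 1 new). Total picks: 3.
(The true minimum cover uses only 2 actors, so greedy is not optimal here.)

3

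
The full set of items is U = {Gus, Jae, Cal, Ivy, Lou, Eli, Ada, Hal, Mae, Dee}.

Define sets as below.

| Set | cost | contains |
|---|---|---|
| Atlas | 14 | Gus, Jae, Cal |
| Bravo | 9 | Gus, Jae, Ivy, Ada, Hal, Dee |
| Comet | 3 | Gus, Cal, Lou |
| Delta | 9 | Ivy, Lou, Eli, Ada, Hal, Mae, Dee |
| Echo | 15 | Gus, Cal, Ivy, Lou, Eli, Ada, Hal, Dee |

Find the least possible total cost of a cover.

21

Bravo, Comet, Delta together cover every item (Bravo ∪ Comet ∪ Delta = {Gus, Jae, Cal, Ivy, Lou, Eli, Ada, Hal, Mae, Dee}); total cost 9 + 3 + 9 = 21.
No covering selection has total cost below 21.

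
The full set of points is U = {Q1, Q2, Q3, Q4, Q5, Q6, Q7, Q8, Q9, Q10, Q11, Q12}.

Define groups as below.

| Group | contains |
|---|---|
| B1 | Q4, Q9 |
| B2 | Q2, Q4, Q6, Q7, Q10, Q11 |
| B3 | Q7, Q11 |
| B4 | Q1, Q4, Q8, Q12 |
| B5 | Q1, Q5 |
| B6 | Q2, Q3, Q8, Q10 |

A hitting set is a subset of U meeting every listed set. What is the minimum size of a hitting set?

H = {Q4, Q5, Q10, Q11} meets every group (each contains at least one member of H), and |H| = 4.
The groups B1, B3, B5, B6 are pairwise disjoint, so any hitting set needs a separate point for each — at least 4. Hence 4 is optimal.

4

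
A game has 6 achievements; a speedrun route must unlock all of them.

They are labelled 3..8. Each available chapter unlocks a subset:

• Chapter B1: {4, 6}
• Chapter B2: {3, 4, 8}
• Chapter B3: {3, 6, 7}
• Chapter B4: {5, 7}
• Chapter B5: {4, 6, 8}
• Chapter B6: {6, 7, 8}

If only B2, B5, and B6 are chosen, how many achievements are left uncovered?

1

Union of B2, B5, B6 = {3, 4, 6, 7, 8}.
Not covered: 5 — 1 achievement.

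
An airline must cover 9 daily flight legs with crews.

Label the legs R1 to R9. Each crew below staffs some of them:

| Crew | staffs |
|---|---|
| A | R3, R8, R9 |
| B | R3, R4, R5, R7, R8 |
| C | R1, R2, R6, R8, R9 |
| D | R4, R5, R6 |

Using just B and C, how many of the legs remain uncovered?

0

Union of B, C = {R1, R2, R3, R4, R5, R6, R7, R8, R9} — that's every leg, so 0 are uncovered.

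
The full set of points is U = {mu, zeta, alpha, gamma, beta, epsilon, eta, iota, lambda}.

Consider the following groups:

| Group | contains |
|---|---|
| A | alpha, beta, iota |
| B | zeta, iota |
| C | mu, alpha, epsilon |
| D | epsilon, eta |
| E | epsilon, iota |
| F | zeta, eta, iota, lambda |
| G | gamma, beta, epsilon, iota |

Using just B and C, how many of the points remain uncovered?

Union of B, C = {mu, zeta, alpha, epsilon, iota}.
Not covered: gamma, beta, eta, lambda — 4 points.

4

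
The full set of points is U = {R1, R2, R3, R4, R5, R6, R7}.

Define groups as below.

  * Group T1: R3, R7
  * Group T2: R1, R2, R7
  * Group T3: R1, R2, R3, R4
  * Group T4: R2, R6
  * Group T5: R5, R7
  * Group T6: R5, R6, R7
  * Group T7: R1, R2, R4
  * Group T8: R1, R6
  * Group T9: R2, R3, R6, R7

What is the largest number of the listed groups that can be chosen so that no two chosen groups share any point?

2

T6, T7 are pairwise disjoint (T6={R5,R6,R7}; T7={R1,R2,R4}).
Every remaining group overlaps one of these, and no 3 of the listed groups are pairwise disjoint, so 2 is the maximum.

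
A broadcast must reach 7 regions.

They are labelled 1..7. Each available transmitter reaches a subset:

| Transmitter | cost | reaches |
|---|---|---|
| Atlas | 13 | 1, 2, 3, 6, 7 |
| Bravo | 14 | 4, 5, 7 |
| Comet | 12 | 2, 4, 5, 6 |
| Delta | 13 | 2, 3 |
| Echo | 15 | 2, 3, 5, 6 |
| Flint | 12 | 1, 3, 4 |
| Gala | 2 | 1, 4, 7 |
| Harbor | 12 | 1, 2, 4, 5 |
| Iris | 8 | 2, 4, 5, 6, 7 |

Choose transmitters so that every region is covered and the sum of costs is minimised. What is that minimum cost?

Echo, Gala together cover every region (Echo ∪ Gala = {1, 2, 3, 4, 5, 6, 7}); total cost 15 + 2 = 17.
The greedy pick Gala, Iris, Flint costs 22; no covering selection beats 17.

17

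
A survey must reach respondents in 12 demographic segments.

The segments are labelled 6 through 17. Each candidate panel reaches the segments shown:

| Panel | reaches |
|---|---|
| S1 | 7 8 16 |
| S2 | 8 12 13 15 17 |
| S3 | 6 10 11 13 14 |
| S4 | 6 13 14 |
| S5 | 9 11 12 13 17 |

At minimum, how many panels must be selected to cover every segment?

S1 and S2 and S3 and S5 together: S1 ∪ S2 ∪ S3 ∪ S5 = {6, 7, 8, 9, 10, 11, 12, 13, 14, 15, 16, 17} — every segment is covered.
Only S5 contains 9, so S5 is forced; the remaining 7 segments need at least 3 more panels (each remaining panel adds at most 3) — so at least 4 panels are needed, and 4 is optimal.

4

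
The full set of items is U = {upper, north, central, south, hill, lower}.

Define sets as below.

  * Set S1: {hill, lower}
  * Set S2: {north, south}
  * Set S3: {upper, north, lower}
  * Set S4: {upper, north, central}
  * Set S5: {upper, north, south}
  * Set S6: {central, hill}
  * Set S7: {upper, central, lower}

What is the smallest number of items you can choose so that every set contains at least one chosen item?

3

Take H = {central, south, lower}. Each listed set contains at least one of these, so H is a hitting set of size 3.
No choice of 2 items meets every set, so 3 is the minimum.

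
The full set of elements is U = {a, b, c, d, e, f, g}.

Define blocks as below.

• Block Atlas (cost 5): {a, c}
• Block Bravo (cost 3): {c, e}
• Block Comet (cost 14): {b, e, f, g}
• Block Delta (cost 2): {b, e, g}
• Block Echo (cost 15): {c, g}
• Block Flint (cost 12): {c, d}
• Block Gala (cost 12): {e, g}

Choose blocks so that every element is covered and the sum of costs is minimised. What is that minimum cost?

Atlas, Comet, Flint together cover every element (Atlas ∪ Comet ∪ Flint = {a, b, c, d, e, f, g}); total cost 5 + 14 + 12 = 31.
The greedy pick Delta, Atlas, Flint, Comet costs 33; no covering selection beats 31.

31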